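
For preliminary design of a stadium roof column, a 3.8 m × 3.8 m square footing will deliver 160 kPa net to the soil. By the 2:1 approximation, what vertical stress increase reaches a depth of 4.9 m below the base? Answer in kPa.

Δσ_z ≈ 30.5 kPa

By the 2:1 method the load spreads at 1 horizontal : 2 vertical, so at depth z the loaded area has grown by z in each plan dimension:
Δσ = qBL/((B+z)(L+z)) = 160×3.8×3.8/((3.8+4.9)(3.8+4.9)) = 30.525 kPa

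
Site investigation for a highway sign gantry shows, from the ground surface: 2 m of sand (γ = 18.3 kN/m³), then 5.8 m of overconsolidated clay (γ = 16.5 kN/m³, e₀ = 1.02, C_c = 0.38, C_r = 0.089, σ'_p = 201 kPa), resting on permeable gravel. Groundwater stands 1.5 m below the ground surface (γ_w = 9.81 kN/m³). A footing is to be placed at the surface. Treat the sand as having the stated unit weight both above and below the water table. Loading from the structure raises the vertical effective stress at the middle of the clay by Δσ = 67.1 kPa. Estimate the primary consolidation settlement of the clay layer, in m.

S_c ≈ 0.0931 m

Mid-depth of clay below the ground surface: z = 2 + 5.8/2 = 4.9 m.
Total vertical stress at mid-clay: σ_v = 18.3×2 + 16.5×2.9 = 84.45 kPa.
Pore pressure: u = 9.81×(4.9 − 1.5) = 33.354 kPa.
Initial effective stress: σ'_0 = σ_v − u = 84.45 − 33.354 = 51.096 kPa.
Final effective stress: σ'_f = 51.096 + 67.1 = 118.2 kPa.
σ'_f = 118.2 ≤ σ'_p = 201 kPa, so the clay remains overconsolidated and only the recompression index applies:
S_c = C_r·H/(1+e₀)·log₁₀(σ'_f/σ'_0) = 0.089×5.8/2.02×log₁₀(118.2/51.096)
    = 0.25555 × 0.36423 = 0.09308 m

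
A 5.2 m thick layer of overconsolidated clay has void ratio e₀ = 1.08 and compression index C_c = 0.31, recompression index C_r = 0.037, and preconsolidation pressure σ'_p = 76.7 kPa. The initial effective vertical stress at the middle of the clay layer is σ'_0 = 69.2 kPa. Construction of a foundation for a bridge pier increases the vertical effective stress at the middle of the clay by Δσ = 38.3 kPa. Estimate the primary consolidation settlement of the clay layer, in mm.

S_c ≈ 118 mm

Final effective stress: σ'_f = 69.2 + 38.3 = 107.5 kPa.
σ'_f = 107.5 > σ'_p = 76.7 kPa, so the stress path crosses the preconsolidation pressure — recompression up to σ'_p, then virgin compression beyond:
S_c = H/(1+e₀)·[C_r·log₁₀(σ'_p/σ'_0) + C_c·log₁₀(σ'_f/σ'_p)]
    = 5.2/2.08 × [0.037×log₁₀(76.7/69.2) + 0.31×log₁₀(107.5/76.7)]
    = 2.5 × [0.0016535 + 0.04545] = 0.1178 m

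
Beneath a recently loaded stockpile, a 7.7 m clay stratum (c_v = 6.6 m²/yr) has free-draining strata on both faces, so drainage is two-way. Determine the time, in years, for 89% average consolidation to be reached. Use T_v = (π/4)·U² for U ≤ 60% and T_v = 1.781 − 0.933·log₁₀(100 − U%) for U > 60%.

Drainage path length: H_d = H/2 = 3.85 m (double drainage).
U > 60%: T_v = 1.781 − 0.933·log₁₀(100 − 89) = 0.80938.
t = T_v·H_d²/c_v = 0.80938×3.85²/6.6 = 1.818 years.

t ≈ 1.82 years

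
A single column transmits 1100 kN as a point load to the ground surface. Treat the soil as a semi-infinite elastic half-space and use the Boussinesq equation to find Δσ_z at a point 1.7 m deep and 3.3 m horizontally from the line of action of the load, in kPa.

Δσ_z ≈ 3.66 kPa

Boussinesq vertical stress below a point load on an elastic half-space:
Δσ_z = 3P/(2πz²) · [1 + (r/z)²]^(−5/2)
r/z = 3.3/1.7 = 1.9412; [1+(r/z)²]^(−5/2) = 0.020143.
Δσ_z = 3×1100/(2π×1.7²) × 0.020143 = 181.73 × 0.020143 = 3.661 kPa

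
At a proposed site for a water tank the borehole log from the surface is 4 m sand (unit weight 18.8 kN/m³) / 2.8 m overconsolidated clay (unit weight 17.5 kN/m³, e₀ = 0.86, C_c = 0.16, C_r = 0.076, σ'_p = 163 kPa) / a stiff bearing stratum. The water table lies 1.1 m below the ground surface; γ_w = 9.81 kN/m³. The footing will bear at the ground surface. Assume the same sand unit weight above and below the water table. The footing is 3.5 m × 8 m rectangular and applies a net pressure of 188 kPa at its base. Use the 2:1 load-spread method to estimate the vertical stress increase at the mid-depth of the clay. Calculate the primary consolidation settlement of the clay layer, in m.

S_c ≈ 0.0283 m

Mid-depth of clay below the ground surface: z = 4 + 2.8/2 = 5.4 m.
Total vertical stress at mid-clay: σ_v = 18.8×4 + 17.5×1.4 = 99.7 kPa.
Pore pressure: u = 9.81×(5.4 − 1.1) = 42.183 kPa.
Initial effective stress: σ'_0 = σ_v − u = 99.7 − 42.183 = 57.517 kPa.
Stress increase at mid-clay by the 2:1 spreading method:
Δσ = qBL/((B+z)(L+z)) = 188×3.5×8/((3.5+5.4)(8+5.4)) = 44.139 kPa
Final effective stress: σ'_f = 57.517 + 44.139 = 101.66 kPa.
σ'_f = 101.66 ≤ σ'_p = 163 kPa, so the clay remains overconsolidated and only the recompression index applies:
S_c = C_r·H/(1+e₀)·log₁₀(σ'_f/σ'_0) = 0.076×2.8/1.86×log₁₀(101.66/57.517)
    = 0.11441 × 0.24735 = 0.0283 m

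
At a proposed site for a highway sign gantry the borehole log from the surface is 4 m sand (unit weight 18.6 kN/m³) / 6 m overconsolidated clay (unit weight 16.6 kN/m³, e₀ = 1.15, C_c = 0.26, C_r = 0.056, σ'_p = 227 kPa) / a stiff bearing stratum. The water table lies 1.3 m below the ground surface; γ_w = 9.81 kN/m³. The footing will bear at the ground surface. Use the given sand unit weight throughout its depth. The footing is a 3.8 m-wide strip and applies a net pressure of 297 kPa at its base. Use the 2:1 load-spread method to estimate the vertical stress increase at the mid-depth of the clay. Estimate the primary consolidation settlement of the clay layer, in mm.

S_c ≈ 63 mm

Mid-depth of clay below the ground surface: z = 4 + 6/2 = 7 m.
Total vertical stress at mid-clay: σ_v = 18.6×4 + 16.6×3 = 124.2 kPa.
Pore pressure: u = 9.81×(7 − 1.3) = 55.917 kPa.
Initial effective stress: σ'_0 = σ_v − u = 124.2 − 55.917 = 68.283 kPa.
Stress increase at mid-clay by the 2:1 spreading method:
Δσ = qB/(B+z) = 297×3.8/(3.8+7) = 104.5 kPa
Final effective stress: σ'_f = 68.283 + 104.5 = 172.78 kPa.
σ'_f = 172.78 ≤ σ'_p = 227 kPa, so the clay remains overconsolidated and only the recompression index applies:
S_c = C_r·H/(1+e₀)·log₁₀(σ'_f/σ'_0) = 0.056×6/2.15×log₁₀(172.78/68.283)
    = 0.15628 × 0.40318 = 0.06301 m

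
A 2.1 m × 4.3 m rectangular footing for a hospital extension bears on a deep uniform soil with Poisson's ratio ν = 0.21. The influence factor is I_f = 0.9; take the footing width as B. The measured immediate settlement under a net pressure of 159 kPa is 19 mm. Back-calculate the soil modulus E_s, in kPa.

S_e = q·B·(1−ν²)/E_s · I_f  ⇒  E_s = q·B·(1−ν²)·I_f / S_e.
E_s = 159 × 2.1 × 0.9559 × 0.9 / 0.019 = 15120 kPa

E_s ≈ 15100 kPa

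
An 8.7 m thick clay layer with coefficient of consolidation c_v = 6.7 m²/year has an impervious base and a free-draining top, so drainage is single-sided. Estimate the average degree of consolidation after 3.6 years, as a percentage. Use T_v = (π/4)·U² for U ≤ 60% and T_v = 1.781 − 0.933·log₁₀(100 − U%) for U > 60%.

Drainage path length: H_d = H = 8.7 m (single drainage).
T_v = c_v·t/H_d² = 6.7×3.6/8.7² = 0.31867.
T_v = 0.31867 corresponds to the U > 60% branch:
U = 1 − 10^((1.781 − T_v)/0.933)/100 = 0.6307

U ≈ 63.1 %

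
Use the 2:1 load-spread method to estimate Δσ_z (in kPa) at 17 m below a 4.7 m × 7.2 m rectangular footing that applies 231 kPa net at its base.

By the 2:1 method the load spreads at 1 horizontal : 2 vertical, so at depth z the loaded area has grown by z in each plan dimension:
Δσ = qBL/((B+z)(L+z)) = 231×4.7×7.2/((4.7+17)(7.2+17)) = 14.886 kPa

Δσ_z ≈ 14.9 kPa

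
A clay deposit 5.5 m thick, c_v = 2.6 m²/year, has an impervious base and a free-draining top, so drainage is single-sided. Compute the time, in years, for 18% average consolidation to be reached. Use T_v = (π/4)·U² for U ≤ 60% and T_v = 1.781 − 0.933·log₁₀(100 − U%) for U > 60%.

Drainage path length: H_d = H = 5.5 m (single drainage).
U ≤ 60%: T_v = (π/4)·U² = (π/4)×0.18² = 0.025447.
t = T_v·H_d²/c_v = 0.025447×5.5²/2.6 = 0.2961 years.

t ≈ 0.296 years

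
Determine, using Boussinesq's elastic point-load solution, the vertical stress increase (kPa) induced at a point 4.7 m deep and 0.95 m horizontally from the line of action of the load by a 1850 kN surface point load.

Boussinesq vertical stress below a point load on an elastic half-space:
Δσ_z = 3P/(2πz²) · [1 + (r/z)²]^(−5/2)
r/z = 0.95/4.7 = 0.20213; [1+(r/z)²]^(−5/2) = 0.90474.
Δσ_z = 3×1850/(2π×4.7²) × 0.90474 = 39.987 × 0.90474 = 36.18 kPa

Δσ_z ≈ 36.2 kPa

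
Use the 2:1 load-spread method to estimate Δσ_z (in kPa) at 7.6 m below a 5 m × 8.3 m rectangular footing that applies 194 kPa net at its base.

Δσ_z ≈ 40.2 kPa

By the 2:1 method the load spreads at 1 horizontal : 2 vertical, so at depth z the loaded area has grown by z in each plan dimension:
Δσ = qBL/((B+z)(L+z)) = 194×5×8.3/((5+7.6)(8.3+7.6)) = 40.187 kPa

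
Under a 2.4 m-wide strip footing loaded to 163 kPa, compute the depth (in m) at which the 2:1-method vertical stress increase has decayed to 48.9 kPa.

z ≈ 5.6 m

2:1 spreading — at depth z the loaded area has grown by z in each plan dimension:
qB/(B+z) = Δσ_z ⇒ z = qB/Δσ_z − B = 163×2.4/48.9 − 2.4 = 5.6 m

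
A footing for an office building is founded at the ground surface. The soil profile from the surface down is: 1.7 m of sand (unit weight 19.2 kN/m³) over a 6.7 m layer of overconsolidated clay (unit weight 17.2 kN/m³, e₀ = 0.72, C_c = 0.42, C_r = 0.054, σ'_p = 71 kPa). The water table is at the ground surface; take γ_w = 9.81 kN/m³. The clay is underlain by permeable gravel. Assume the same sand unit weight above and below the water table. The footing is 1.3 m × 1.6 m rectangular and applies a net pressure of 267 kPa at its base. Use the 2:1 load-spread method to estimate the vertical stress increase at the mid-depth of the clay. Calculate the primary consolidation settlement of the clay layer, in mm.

S_c ≈ 25.6 mm

Mid-depth of clay below the ground surface: z = 1.7 + 6.7/2 = 5.05 m.
Total vertical stress at mid-clay: σ_v = 19.2×1.7 + 17.2×3.35 = 90.26 kPa.
Pore pressure: u = 9.81×(5.05 − 0) = 49.541 kPa.
Initial effective stress: σ'_0 = σ_v − u = 90.26 − 49.541 = 40.719 kPa.
Stress increase at mid-clay by the 2:1 spreading method:
Δσ = qBL/((B+z)(L+z)) = 267×1.3×1.6/((1.3+5.05)(1.6+5.05)) = 13.152 kPa
Final effective stress: σ'_f = 40.719 + 13.152 = 53.871 kPa.
σ'_f = 53.871 ≤ σ'_p = 71 kPa, so the clay remains overconsolidated and only the recompression index applies:
S_c = C_r·H/(1+e₀)·log₁₀(σ'_f/σ'_0) = 0.054×6.7/1.72×log₁₀(53.871/40.719)
    = 0.21035 × 0.12156 = 0.02557 m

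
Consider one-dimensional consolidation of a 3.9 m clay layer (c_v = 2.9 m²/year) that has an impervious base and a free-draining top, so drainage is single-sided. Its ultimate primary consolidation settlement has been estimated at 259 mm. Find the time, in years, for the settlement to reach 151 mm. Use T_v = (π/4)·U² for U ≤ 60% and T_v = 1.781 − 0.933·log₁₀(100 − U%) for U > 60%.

t ≈ 1.4 years

Drainage path length: H_d = H = 3.9 m (single drainage).
U = S(t)/S_ult = 151/259 = 0.583.
U ≤ 60%: T_v = (π/4)·U² = (π/4)×0.58301² = 0.26696.
t = T_v·H_d²/c_v = 0.26696×3.9²/2.9 = 1.4 years.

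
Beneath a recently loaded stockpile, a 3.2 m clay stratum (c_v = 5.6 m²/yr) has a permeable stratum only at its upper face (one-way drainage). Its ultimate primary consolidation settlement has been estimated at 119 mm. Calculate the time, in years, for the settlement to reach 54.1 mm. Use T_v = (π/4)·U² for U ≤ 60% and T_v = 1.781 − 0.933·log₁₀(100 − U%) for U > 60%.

t ≈ 0.297 years

Drainage path length: H_d = H = 3.2 m (single drainage).
U = S(t)/S_ult = 54.1/119 = 0.4546.
U ≤ 60%: T_v = (π/4)·U² = (π/4)×0.45462² = 0.16233.
t = T_v·H_d²/c_v = 0.16233×3.2²/5.6 = 0.2968 years.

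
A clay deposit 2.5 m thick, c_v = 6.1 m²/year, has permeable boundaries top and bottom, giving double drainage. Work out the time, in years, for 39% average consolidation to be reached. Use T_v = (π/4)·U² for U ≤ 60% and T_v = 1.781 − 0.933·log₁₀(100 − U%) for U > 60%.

Drainage path length: H_d = H/2 = 1.25 m (double drainage).
U ≤ 60%: T_v = (π/4)·U² = (π/4)×0.39² = 0.11946.
t = T_v·H_d²/c_v = 0.11946×1.25²/6.1 = 0.0306 years.

t ≈ 0.0306 years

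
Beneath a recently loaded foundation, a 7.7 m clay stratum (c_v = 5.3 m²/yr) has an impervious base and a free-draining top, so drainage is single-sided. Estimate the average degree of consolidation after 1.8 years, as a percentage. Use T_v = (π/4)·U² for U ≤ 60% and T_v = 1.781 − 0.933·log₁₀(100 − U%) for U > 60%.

Drainage path length: H_d = H = 7.7 m (single drainage).
T_v = c_v·t/H_d² = 5.3×1.8/7.7² = 0.1609.
T_v = 0.1609 corresponds to the U ≤ 60% branch:
U = √(4T_v/π) = 0.4526

U ≈ 45.3 %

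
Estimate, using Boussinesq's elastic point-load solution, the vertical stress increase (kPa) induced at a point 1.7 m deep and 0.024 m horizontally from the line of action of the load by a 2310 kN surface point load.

Boussinesq vertical stress below a point load on an elastic half-space:
Δσ_z = 3P/(2πz²) · [1 + (r/z)²]^(−5/2)
r/z = 0.024/1.7 = 0.014118; [1+(r/z)²]^(−5/2) = 0.9995.
Δσ_z = 3×2310/(2π×1.7²) × 0.9995 = 381.64 × 0.9995 = 381.4 kPa

Δσ_z ≈ 381 kPa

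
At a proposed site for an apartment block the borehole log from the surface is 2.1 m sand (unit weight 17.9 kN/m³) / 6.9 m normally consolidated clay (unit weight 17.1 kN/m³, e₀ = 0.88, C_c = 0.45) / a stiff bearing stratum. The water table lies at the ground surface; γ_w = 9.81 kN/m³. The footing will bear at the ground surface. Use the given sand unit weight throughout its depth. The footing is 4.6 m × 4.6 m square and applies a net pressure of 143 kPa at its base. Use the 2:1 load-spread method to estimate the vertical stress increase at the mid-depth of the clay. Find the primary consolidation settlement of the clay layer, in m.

Mid-depth of clay below the ground surface: z = 2.1 + 6.9/2 = 5.55 m.
Total vertical stress at mid-clay: σ_v = 17.9×2.1 + 17.1×3.45 = 96.585 kPa.
Pore pressure: u = 9.81×(5.55 − 0) = 54.446 kPa.
Initial effective stress: σ'_0 = σ_v − u = 96.585 − 54.446 = 42.139 kPa.
Stress increase at mid-clay by the 2:1 spreading method:
Δσ = qBL/((B+z)(L+z)) = 143×4.6×4.6/((4.6+5.55)(4.6+5.55)) = 29.371 kPa
Final effective stress: σ'_f = σ'_0 + Δσ = 42.139 + 29.371 = 71.51 kPa.
Normally consolidated clay, so the full stress increment lies on the virgin compression line:
S_c = C_c·H/(1+e₀)·log₁₀(σ'_f/σ'_0) = 0.45×6.9/(1+0.88)×log₁₀(71.51/42.139)
    = 1.6516 × 0.22968 = 0.3793 m

S_c ≈ 0.379 m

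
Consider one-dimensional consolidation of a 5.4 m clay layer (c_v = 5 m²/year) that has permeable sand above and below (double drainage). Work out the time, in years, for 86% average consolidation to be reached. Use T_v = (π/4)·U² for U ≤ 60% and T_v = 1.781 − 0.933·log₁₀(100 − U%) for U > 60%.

Drainage path length: H_d = H/2 = 2.7 m (double drainage).
U > 60%: T_v = 1.781 − 0.933·log₁₀(100 − 86) = 0.71166.
t = T_v·H_d²/c_v = 0.71166×2.7²/5 = 1.038 years.

t ≈ 1.04 years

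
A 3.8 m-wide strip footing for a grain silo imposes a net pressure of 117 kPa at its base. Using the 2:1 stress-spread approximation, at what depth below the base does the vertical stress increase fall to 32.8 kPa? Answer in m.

2:1 spreading — at depth z the loaded area has grown by z in each plan dimension:
qB/(B+z) = Δσ_z ⇒ z = qB/Δσ_z − B = 117×3.8/32.8 − 3.8 = 9.755 m

z ≈ 9.75 m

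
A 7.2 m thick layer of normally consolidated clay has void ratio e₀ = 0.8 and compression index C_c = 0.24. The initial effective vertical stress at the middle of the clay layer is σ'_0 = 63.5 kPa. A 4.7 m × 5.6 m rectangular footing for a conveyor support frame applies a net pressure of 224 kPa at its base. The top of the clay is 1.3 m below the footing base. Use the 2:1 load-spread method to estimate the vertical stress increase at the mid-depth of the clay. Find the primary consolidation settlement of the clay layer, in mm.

S_c ≈ 272 mm

Mid-depth of clay below the footing base: z = 1.3 + 7.2/2 = 4.9 m.
Stress increase at mid-clay by the 2:1 spreading method:
Δσ = qBL/((B+z)(L+z)) = 224×4.7×5.6/((4.7+4.9)(5.6+4.9)) = 58.489 kPa
Final effective stress: σ'_f = σ'_0 + Δσ = 63.5 + 58.489 = 121.99 kPa.
Normally consolidated clay, so the full stress increment lies on the virgin compression line:
S_c = C_c·H/(1+e₀)·log₁₀(σ'_f/σ'_0) = 0.24×7.2/(1+0.8)×log₁₀(121.99/63.5)
    = 0.96 × 0.28355 = 0.2722 m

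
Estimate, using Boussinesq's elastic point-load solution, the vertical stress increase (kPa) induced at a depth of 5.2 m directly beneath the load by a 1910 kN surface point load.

Boussinesq vertical stress below a point load on an elastic half-space:
Δσ_z = 3P/(2πz²) · [1 + (r/z)²]^(−5/2)
r/z = 0/5.2 = 0; [1+(r/z)²]^(−5/2) = 1.
Δσ_z = 3×1910/(2π×5.2²) × 1 = 33.726 × 1 = 33.73 kPa

Δσ_z ≈ 33.7 kPa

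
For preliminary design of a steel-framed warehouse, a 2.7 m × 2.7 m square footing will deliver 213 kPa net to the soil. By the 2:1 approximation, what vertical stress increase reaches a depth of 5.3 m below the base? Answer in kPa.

By the 2:1 method the load spreads at 1 horizontal : 2 vertical, so at depth z the loaded area has grown by z in each plan dimension:
Δσ = qBL/((B+z)(L+z)) = 213×2.7×2.7/((2.7+5.3)(2.7+5.3)) = 24.262 kPa

Δσ_z ≈ 24.3 kPa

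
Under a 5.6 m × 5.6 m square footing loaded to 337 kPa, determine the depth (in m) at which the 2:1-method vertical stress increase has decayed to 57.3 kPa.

2:1 spreading — at depth z the loaded area has grown by z in each plan dimension:
qB²/(B+z)² = Δσ_z ⇒ z = B(√(q/Δσ_z) − 1) = 5.6×(√(337/57.3) − 1) = 7.981 m

z ≈ 7.98 m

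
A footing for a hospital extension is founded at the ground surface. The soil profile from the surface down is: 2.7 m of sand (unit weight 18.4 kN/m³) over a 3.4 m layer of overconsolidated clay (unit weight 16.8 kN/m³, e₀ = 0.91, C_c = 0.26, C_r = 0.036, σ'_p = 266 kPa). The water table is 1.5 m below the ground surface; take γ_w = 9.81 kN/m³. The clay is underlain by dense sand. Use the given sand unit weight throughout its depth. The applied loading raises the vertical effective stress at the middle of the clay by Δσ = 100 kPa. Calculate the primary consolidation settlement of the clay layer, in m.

Mid-depth of clay below the ground surface: z = 2.7 + 3.4/2 = 4.4 m.
Total vertical stress at mid-clay: σ_v = 18.4×2.7 + 16.8×1.7 = 78.24 kPa.
Pore pressure: u = 9.81×(4.4 − 1.5) = 28.449 kPa.
Initial effective stress: σ'_0 = σ_v − u = 78.24 − 28.449 = 49.791 kPa.
Final effective stress: σ'_f = 49.791 + 100 = 149.79 kPa.
σ'_f = 149.79 ≤ σ'_p = 266 kPa, so the clay remains overconsolidated and only the recompression index applies:
S_c = C_r·H/(1+e₀)·log₁₀(σ'_f/σ'_0) = 0.036×3.4/1.91×log₁₀(149.79/49.791)
    = 0.064084 × 0.47833 = 0.03065 m

S_c ≈ 0.0307 m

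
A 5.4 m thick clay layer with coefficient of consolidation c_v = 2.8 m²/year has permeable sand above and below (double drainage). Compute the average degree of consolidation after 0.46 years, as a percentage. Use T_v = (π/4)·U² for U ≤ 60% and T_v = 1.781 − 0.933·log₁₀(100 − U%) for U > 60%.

U ≈ 47.4 %

Drainage path length: H_d = H/2 = 2.7 m (double drainage).
T_v = c_v·t/H_d² = 2.8×0.46/2.7² = 0.17668.
T_v = 0.17668 corresponds to the U ≤ 60% branch:
U = √(4T_v/π) = 0.4743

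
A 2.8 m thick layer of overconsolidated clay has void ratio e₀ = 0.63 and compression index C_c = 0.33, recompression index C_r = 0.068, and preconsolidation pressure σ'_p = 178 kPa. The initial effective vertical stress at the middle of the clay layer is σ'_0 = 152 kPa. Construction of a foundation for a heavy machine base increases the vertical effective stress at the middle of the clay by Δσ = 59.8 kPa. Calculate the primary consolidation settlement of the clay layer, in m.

Final effective stress: σ'_f = 152 + 59.8 = 211.8 kPa.
σ'_f = 211.8 > σ'_p = 178 kPa, so the stress path crosses the preconsolidation pressure — recompression up to σ'_p, then virgin compression beyond:
S_c = H/(1+e₀)·[C_r·log₁₀(σ'_p/σ'_0) + C_c·log₁₀(σ'_f/σ'_p)]
    = 2.8/1.63 × [0.068×log₁₀(178/152) + 0.33×log₁₀(211.8/178)]
    = 1.7178 × [0.0046632 + 0.024917] = 0.05081 m

S_c ≈ 0.0508 m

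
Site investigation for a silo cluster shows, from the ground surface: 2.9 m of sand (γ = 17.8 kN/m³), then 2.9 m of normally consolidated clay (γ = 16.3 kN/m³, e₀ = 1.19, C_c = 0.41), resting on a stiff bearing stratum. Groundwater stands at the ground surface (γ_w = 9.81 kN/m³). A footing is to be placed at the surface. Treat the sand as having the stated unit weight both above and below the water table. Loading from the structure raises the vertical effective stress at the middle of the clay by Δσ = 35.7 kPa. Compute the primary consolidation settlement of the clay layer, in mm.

S_c ≈ 174 mm

Mid-depth of clay below the ground surface: z = 2.9 + 2.9/2 = 4.35 m.
Total vertical stress at mid-clay: σ_v = 17.8×2.9 + 16.3×1.45 = 75.255 kPa.
Pore pressure: u = 9.81×(4.35 − 0) = 42.673 kPa.
Initial effective stress: σ'_0 = σ_v − u = 75.255 − 42.673 = 32.582 kPa.
Final effective stress: σ'_f = σ'_0 + Δσ = 32.582 + 35.7 = 68.282 kPa.
Normally consolidated clay, so the full stress increment lies on the virgin compression line:
S_c = C_c·H/(1+e₀)·log₁₀(σ'_f/σ'_0) = 0.41×2.9/(1+1.19)×log₁₀(68.282/32.582)
    = 0.54292 × 0.32133 = 0.1745 m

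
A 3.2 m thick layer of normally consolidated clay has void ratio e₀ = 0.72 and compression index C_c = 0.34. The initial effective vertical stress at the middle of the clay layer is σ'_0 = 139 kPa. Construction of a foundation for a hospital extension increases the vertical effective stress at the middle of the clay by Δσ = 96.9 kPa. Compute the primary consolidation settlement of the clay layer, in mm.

Final effective stress: σ'_f = σ'_0 + Δσ = 139 + 96.9 = 235.9 kPa.
Normally consolidated clay, so the full stress increment lies on the virgin compression line:
S_c = C_c·H/(1+e₀)·log₁₀(σ'_f/σ'_0) = 0.34×3.2/(1+0.72)×log₁₀(235.9/139)
    = 0.63256 × 0.22971 = 0.1453 m

S_c ≈ 145 mm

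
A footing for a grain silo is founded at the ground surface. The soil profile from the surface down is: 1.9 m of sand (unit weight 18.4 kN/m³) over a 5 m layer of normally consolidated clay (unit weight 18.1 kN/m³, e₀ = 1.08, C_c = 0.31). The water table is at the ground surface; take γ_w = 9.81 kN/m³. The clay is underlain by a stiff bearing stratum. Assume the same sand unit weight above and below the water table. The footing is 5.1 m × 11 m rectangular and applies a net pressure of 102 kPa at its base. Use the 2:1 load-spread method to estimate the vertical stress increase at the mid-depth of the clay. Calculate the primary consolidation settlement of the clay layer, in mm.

Mid-depth of clay below the ground surface: z = 1.9 + 5/2 = 4.4 m.
Total vertical stress at mid-clay: σ_v = 18.4×1.9 + 18.1×2.5 = 80.21 kPa.
Pore pressure: u = 9.81×(4.4 − 0) = 43.164 kPa.
Initial effective stress: σ'_0 = σ_v − u = 80.21 − 43.164 = 37.046 kPa.
Stress increase at mid-clay by the 2:1 spreading method:
Δσ = qBL/((B+z)(L+z)) = 102×5.1×11/((5.1+4.4)(11+4.4)) = 39.113 kPa
Final effective stress: σ'_f = σ'_0 + Δσ = 37.046 + 39.113 = 76.159 kPa.
Normally consolidated clay, so the full stress increment lies on the virgin compression line:
S_c = C_c·H/(1+e₀)·log₁₀(σ'_f/σ'_0) = 0.31×5/(1+1.08)×log₁₀(76.159/37.046)
    = 0.74519 × 0.31298 = 0.2332 m

S_c ≈ 233 mm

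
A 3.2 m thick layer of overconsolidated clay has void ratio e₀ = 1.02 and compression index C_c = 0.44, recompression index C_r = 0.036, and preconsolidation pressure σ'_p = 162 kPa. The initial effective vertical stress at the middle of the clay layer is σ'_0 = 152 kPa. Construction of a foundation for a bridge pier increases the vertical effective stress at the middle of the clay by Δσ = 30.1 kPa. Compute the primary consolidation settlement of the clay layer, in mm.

S_c ≈ 37 mm

Final effective stress: σ'_f = 152 + 30.1 = 182.1 kPa.
σ'_f = 182.1 > σ'_p = 162 kPa, so the stress path crosses the preconsolidation pressure — recompression up to σ'_p, then virgin compression beyond:
S_c = H/(1+e₀)·[C_r·log₁₀(σ'_p/σ'_0) + C_c·log₁₀(σ'_f/σ'_p)]
    = 3.2/2.02 × [0.036×log₁₀(162/152) + 0.44×log₁₀(182.1/162)]
    = 1.5842 × [0.00099617 + 0.02235] = 0.03699 m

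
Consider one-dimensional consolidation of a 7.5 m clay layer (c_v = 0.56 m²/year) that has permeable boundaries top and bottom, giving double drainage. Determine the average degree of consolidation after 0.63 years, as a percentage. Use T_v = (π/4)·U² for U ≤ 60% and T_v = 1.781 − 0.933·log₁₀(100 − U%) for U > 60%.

U ≈ 17.9 %

Drainage path length: H_d = H/2 = 3.75 m (double drainage).
T_v = c_v·t/H_d² = 0.56×0.63/3.75² = 0.025088.
T_v = 0.025088 corresponds to the U ≤ 60% branch:
U = √(4T_v/π) = 0.1787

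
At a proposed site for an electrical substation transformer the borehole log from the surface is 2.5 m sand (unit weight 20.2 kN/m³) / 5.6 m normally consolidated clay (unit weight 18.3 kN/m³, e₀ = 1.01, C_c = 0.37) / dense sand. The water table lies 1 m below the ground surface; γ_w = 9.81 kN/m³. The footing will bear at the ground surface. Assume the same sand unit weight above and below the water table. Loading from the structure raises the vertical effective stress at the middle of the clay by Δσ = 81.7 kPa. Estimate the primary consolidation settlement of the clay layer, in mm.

S_c ≈ 387 mm

Mid-depth of clay below the ground surface: z = 2.5 + 5.6/2 = 5.3 m.
Total vertical stress at mid-clay: σ_v = 20.2×2.5 + 18.3×2.8 = 101.74 kPa.
Pore pressure: u = 9.81×(5.3 − 1) = 42.183 kPa.
Initial effective stress: σ'_0 = σ_v − u = 101.74 − 42.183 = 59.557 kPa.
Final effective stress: σ'_f = σ'_0 + Δσ = 59.557 + 81.7 = 141.26 kPa.
Normally consolidated clay, so the full stress increment lies on the virgin compression line:
S_c = C_c·H/(1+e₀)·log₁₀(σ'_f/σ'_0) = 0.37×5.6/(1+1.01)×log₁₀(141.26/59.557)
    = 1.0308 × 0.37509 = 0.3866 m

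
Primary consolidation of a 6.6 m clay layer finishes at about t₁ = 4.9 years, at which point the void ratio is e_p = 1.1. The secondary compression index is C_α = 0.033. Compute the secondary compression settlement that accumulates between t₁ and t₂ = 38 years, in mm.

S_s ≈ 92.3 mm

Secondary compression: S_s = C_α·H/(1+e_p)·log₁₀(t₂/t₁)
S_s = 0.033×6.6/(1+1.1)×log₁₀(38/4.9)
    = 0.1037 × 0.8896 = 0.09226 m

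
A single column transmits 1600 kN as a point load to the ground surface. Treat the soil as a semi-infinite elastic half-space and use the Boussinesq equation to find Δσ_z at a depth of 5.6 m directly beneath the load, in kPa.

Boussinesq vertical stress below a point load on an elastic half-space:
Δσ_z = 3P/(2πz²) · [1 + (r/z)²]^(−5/2)
r/z = 0/5.6 = 0; [1+(r/z)²]^(−5/2) = 1.
Δσ_z = 3×1600/(2π×5.6²) × 1 = 24.36 × 1 = 24.36 kPa

Δσ_z ≈ 24.4 kPa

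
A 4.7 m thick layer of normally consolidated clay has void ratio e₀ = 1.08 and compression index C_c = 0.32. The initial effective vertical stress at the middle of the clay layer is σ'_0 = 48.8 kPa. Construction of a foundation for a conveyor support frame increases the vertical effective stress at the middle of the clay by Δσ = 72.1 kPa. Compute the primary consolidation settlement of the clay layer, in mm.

S_c ≈ 285 mm

Final effective stress: σ'_f = σ'_0 + Δσ = 48.8 + 72.1 = 120.9 kPa.
Normally consolidated clay, so the full stress increment lies on the virgin compression line:
S_c = C_c·H/(1+e₀)·log₁₀(σ'_f/σ'_0) = 0.32×4.7/(1+1.08)×log₁₀(120.9/48.8)
    = 0.72308 × 0.39401 = 0.2849 m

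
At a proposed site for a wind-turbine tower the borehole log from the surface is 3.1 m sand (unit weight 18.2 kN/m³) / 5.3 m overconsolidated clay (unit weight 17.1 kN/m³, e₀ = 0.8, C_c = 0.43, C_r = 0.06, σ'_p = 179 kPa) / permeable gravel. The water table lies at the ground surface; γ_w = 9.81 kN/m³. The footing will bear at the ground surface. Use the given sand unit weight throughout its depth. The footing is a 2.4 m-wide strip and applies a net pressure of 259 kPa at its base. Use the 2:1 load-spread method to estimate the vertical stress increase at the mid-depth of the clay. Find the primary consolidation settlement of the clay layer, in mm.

S_c ≈ 75.7 mm

Mid-depth of clay below the ground surface: z = 3.1 + 5.3/2 = 5.75 m.
Total vertical stress at mid-clay: σ_v = 18.2×3.1 + 17.1×2.65 = 101.74 kPa.
Pore pressure: u = 9.81×(5.75 − 0) = 56.408 kPa.
Initial effective stress: σ'_0 = σ_v − u = 101.74 − 56.408 = 45.332 kPa.
Stress increase at mid-clay by the 2:1 spreading method:
Δσ = qB/(B+z) = 259×2.4/(2.4+5.75) = 76.27 kPa
Final effective stress: σ'_f = 45.332 + 76.27 = 121.6 kPa.
σ'_f = 121.6 ≤ σ'_p = 179 kPa, so the clay remains overconsolidated and only the recompression index applies:
S_c = C_r·H/(1+e₀)·log₁₀(σ'_f/σ'_0) = 0.06×5.3/1.8×log₁₀(121.6/45.332)
    = 0.17666 × 0.42853 = 0.07571 m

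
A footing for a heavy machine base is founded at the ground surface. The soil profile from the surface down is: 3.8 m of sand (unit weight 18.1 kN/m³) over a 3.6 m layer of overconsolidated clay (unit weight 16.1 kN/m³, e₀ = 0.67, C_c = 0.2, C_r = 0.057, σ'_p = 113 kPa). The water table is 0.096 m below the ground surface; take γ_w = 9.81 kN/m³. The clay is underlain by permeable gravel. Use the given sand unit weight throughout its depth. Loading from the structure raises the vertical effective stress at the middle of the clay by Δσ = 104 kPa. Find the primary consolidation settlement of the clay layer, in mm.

Mid-depth of clay below the ground surface: z = 3.8 + 3.6/2 = 5.6 m.
Total vertical stress at mid-clay: σ_v = 18.1×3.8 + 16.1×1.8 = 97.76 kPa.
Pore pressure: u = 9.81×(5.6 − 0.096) = 53.994 kPa.
Initial effective stress: σ'_0 = σ_v − u = 97.76 − 53.994 = 43.766 kPa.
Final effective stress: σ'_f = 43.766 + 104 = 147.77 kPa.
σ'_f = 147.77 > σ'_p = 113 kPa, so the stress path crosses the preconsolidation pressure — recompression up to σ'_p, then virgin compression beyond:
S_c = H/(1+e₀)·[C_r·log₁₀(σ'_p/σ'_0) + C_c·log₁₀(σ'_f/σ'_p)]
    = 3.6/1.67 × [0.057×log₁₀(113/43.766) + 0.2×log₁₀(147.77/113)]
    = 2.1557 × [0.023481 + 0.023302] = 0.1009 m

S_c ≈ 101 mm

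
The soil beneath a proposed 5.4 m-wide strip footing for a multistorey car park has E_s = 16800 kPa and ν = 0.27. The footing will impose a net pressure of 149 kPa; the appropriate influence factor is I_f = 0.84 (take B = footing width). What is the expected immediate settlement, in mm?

S_e ≈ 37.3 mm

Immediate (elastic) settlement: S_e = q·B·(1−ν²)/E_s · I_f.
S_e = 149 × 5.4 × (1 − 0.27²) / 16800 × 0.84
    = 149 × 5.4 × 0.9271 / 16800 × 0.84
    = 0.0373 m = 37.3 mm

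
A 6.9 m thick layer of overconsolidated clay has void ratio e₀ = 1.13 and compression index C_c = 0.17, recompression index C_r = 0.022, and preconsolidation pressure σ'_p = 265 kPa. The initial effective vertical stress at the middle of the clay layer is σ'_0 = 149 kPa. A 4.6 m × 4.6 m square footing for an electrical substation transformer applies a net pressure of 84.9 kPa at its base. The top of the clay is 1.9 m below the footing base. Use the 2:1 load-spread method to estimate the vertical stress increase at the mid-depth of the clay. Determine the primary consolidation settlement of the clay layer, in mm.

S_c ≈ 3.56 mm

Mid-depth of clay below the footing base: z = 1.9 + 6.9/2 = 5.35 m.
Stress increase at mid-clay by the 2:1 spreading method:
Δσ = qBL/((B+z)(L+z)) = 84.9×4.6×4.6/((4.6+5.35)(4.6+5.35)) = 18.146 kPa
Final effective stress: σ'_f = 149 + 18.146 = 167.15 kPa.
σ'_f = 167.15 ≤ σ'_p = 265 kPa, so the clay remains overconsolidated and only the recompression index applies:
S_c = C_r·H/(1+e₀)·log₁₀(σ'_f/σ'_0) = 0.022×6.9/2.13×log₁₀(167.15/149)
    = 0.071267 × 0.04992 = 0.003558 m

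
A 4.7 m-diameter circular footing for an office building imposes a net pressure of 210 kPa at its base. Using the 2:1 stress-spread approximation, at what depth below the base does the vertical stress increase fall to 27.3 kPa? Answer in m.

2:1 spreading — at depth z the loaded area has grown by z in each plan dimension:
qD²/(D+z)² = Δσ_z ⇒ z = D(√(q/Δσ_z) − 1) = 4.7×(√(210/27.3) − 1) = 8.335 m

z ≈ 8.34 m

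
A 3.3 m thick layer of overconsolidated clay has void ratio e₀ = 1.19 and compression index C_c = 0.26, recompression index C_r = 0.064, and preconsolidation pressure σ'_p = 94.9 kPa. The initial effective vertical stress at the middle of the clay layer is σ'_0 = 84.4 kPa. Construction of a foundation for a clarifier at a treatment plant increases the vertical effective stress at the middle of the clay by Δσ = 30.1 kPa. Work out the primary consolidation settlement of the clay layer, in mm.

Final effective stress: σ'_f = 84.4 + 30.1 = 114.5 kPa.
σ'_f = 114.5 > σ'_p = 94.9 kPa, so the stress path crosses the preconsolidation pressure — recompression up to σ'_p, then virgin compression beyond:
S_c = H/(1+e₀)·[C_r·log₁₀(σ'_p/σ'_0) + C_c·log₁₀(σ'_f/σ'_p)]
    = 3.3/2.19 × [0.064×log₁₀(94.9/84.4) + 0.26×log₁₀(114.5/94.9)]
    = 1.5068 × [0.0032591 + 0.0212] = 0.03685 m

S_c ≈ 36.9 mm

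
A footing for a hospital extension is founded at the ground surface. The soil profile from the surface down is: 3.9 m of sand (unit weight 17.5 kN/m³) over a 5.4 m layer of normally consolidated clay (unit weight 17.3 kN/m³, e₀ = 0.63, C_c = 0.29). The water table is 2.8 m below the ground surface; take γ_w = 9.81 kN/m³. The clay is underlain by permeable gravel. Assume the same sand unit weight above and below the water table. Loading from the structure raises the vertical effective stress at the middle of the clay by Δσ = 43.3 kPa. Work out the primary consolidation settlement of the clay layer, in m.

S_c ≈ 0.185 m

Mid-depth of clay below the ground surface: z = 3.9 + 5.4/2 = 6.6 m.
Total vertical stress at mid-clay: σ_v = 17.5×3.9 + 17.3×2.7 = 114.96 kPa.
Pore pressure: u = 9.81×(6.6 − 2.8) = 37.278 kPa.
Initial effective stress: σ'_0 = σ_v − u = 114.96 − 37.278 = 77.682 kPa.
Final effective stress: σ'_f = σ'_0 + Δσ = 77.682 + 43.3 = 120.98 kPa.
Normally consolidated clay, so the full stress increment lies on the virgin compression line:
S_c = C_c·H/(1+e₀)·log₁₀(σ'_f/σ'_0) = 0.29×5.4/(1+0.63)×log₁₀(120.98/77.682)
    = 0.96074 × 0.19239 = 0.1848 m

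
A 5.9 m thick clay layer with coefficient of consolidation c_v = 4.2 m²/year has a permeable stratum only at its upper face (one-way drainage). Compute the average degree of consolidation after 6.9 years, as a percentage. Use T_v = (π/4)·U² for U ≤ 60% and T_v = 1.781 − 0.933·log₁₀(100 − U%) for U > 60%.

U ≈ 89.6 %

Drainage path length: H_d = H = 5.9 m (single drainage).
T_v = c_v·t/H_d² = 4.2×6.9/5.9² = 0.83252.
T_v = 0.83252 corresponds to the U > 60% branch:
U = 1 − 10^((1.781 − T_v)/0.933)/100 = 0.8961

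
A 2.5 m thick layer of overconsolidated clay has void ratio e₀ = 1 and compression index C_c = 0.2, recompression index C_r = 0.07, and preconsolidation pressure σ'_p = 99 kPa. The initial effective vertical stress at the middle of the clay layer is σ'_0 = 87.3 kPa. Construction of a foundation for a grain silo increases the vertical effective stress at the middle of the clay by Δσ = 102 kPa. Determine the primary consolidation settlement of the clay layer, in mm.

S_c ≈ 75.2 mm

Final effective stress: σ'_f = 87.3 + 102 = 189.3 kPa.
σ'_f = 189.3 > σ'_p = 99 kPa, so the stress path crosses the preconsolidation pressure — recompression up to σ'_p, then virgin compression beyond:
S_c = H/(1+e₀)·[C_r·log₁₀(σ'_p/σ'_0) + C_c·log₁₀(σ'_f/σ'_p)]
    = 2.5/2 × [0.07×log₁₀(99/87.3) + 0.2×log₁₀(189.3/99)]
    = 1.25 × [0.0038235 + 0.056303] = 0.07516 m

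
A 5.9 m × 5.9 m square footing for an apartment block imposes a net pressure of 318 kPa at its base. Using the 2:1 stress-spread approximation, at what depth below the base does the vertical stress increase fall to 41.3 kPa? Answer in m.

2:1 spreading — at depth z the loaded area has grown by z in each plan dimension:
qB²/(B+z)² = Δσ_z ⇒ z = B(√(q/Δσ_z) − 1) = 5.9×(√(318/41.3) − 1) = 10.47 m

z ≈ 10.5 m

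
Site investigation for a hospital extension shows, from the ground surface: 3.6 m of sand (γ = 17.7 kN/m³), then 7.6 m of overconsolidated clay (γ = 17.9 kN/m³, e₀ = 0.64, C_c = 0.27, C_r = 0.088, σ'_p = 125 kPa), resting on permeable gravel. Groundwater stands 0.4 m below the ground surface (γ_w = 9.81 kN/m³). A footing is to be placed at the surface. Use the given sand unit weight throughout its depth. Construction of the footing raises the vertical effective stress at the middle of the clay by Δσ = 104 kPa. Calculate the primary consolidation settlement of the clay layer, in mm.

S_c ≈ 279 mm

Mid-depth of clay below the ground surface: z = 3.6 + 7.6/2 = 7.4 m.
Total vertical stress at mid-clay: σ_v = 17.7×3.6 + 17.9×3.8 = 131.74 kPa.
Pore pressure: u = 9.81×(7.4 − 0.4) = 68.67 kPa.
Initial effective stress: σ'_0 = σ_v − u = 131.74 − 68.67 = 63.07 kPa.
Final effective stress: σ'_f = 63.07 + 104 = 167.07 kPa.
σ'_f = 167.07 > σ'_p = 125 kPa, so the stress path crosses the preconsolidation pressure — recompression up to σ'_p, then virgin compression beyond:
S_c = H/(1+e₀)·[C_r·log₁₀(σ'_p/σ'_0) + C_c·log₁₀(σ'_f/σ'_p)]
    = 7.6/1.64 × [0.088×log₁₀(125/63.07) + 0.27×log₁₀(167.07/125)]
    = 4.6341 × [0.026144 + 0.034017] = 0.2788 m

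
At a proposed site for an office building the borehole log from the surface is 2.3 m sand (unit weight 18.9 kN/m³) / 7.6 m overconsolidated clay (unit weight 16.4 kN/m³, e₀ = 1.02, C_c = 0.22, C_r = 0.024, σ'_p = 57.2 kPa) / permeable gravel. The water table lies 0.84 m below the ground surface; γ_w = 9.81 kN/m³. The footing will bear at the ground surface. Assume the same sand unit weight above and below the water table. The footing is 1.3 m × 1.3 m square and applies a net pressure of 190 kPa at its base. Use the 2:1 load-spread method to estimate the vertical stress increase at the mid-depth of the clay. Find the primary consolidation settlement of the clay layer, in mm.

Mid-depth of clay below the ground surface: z = 2.3 + 7.6/2 = 6.1 m.
Total vertical stress at mid-clay: σ_v = 18.9×2.3 + 16.4×3.8 = 105.79 kPa.
Pore pressure: u = 9.81×(6.1 − 0.84) = 51.601 kPa.
Initial effective stress: σ'_0 = σ_v − u = 105.79 − 51.601 = 54.189 kPa.
Stress increase at mid-clay by the 2:1 spreading method:
Δσ = qBL/((B+z)(L+z)) = 190×1.3×1.3/((1.3+6.1)(1.3+6.1)) = 5.8638 kPa
Final effective stress: σ'_f = 54.189 + 5.8638 = 60.053 kPa.
σ'_f = 60.053 > σ'_p = 57.2 kPa, so the stress path crosses the preconsolidation pressure — recompression up to σ'_p, then virgin compression beyond:
S_c = H/(1+e₀)·[C_r·log₁₀(σ'_p/σ'_0) + C_c·log₁₀(σ'_f/σ'_p)]
    = 7.6/2.02 × [0.024×log₁₀(57.2/54.189) + 0.22×log₁₀(60.053/57.2)]
    = 3.7624 × [0.00056364 + 0.0046505] = 0.01962 m

S_c ≈ 19.6 mm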